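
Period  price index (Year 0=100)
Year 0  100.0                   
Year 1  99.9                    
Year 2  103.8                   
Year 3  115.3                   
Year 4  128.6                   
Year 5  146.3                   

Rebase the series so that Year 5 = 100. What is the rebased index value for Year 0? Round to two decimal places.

68.35

Rebased(Year 0) = 100.0 / 146.3 × 100 = 68.3527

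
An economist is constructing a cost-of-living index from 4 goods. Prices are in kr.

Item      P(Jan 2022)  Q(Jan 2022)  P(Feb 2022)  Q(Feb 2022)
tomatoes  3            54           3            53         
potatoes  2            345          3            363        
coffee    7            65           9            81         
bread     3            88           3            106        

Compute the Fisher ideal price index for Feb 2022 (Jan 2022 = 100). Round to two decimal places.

Laspeyres component (base-period weights):
ΣP(Feb 2022)Q(Jan 2022) = 3×54 + 3×345 + 9×65 + 3×88 = 162 + 1035 + 585 + 264 = 2046
ΣP(Jan 2022)Q(Jan 2022) = 3×54 + 2×345 + 7×65 + 3×88 = 162 + 690 + 455 + 264 = 1571
L = 2046 / 1571 × 100 = 130.2355
Paasche component (current-period weights):
ΣP(Feb 2022)Q(Feb 2022) = 3×53 + 3×363 + 9×81 + 3×106 = 159 + 1089 + 729 + 318 = 2295
ΣP(Jan 2022)Q(Feb 2022) = 3×53 + 2×363 + 7×81 + 3×106 = 159 + 726 + 567 + 318 = 1770
P = 2295 / 1770 × 100 = 129.6610
Fisher = √(L × P) = √(130.2355 × 129.6610) = 129.9480

129.95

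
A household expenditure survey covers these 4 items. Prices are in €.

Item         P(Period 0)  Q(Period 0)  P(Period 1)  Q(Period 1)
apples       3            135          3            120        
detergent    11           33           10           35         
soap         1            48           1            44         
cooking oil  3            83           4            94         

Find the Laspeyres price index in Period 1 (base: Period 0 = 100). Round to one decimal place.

104.7

Laspeyres price index uses base-period quantities as weights.
ΣP(Period 1)·Q(Period 0) = 3×135 + 10×33 + 1×48 + 4×83 = 405 + 330 + 48 + 332 = 1115
ΣP(Period 0)·Q(Period 0) = 3×135 + 11×33 + 1×48 + 3×83 = 405 + 363 + 48 + 249 = 1065
Index = 1115 / 1065 × 100 = 104.6948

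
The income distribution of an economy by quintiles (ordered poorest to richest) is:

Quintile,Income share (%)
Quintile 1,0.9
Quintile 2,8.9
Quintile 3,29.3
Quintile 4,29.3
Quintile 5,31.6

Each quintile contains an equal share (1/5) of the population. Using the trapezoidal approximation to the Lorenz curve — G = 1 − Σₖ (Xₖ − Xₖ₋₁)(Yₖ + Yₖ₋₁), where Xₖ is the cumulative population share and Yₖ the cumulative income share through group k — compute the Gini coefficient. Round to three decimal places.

0.327

Cumulative income shares Yₖ: 0.0090, 0.0980, 0.3910, 0.6840, 1.0000
Σ (Xₖ−Xₖ₋₁)(Yₖ+Yₖ₋₁) = (1/5)(0.0090+0.0000) + (1/5)(0.0980+0.0090) + (1/5)(0.3910+0.0980) + (1/5)(0.6840+0.3910) + (1/5)(1.0000+0.6840)
  = 0.0018 + 0.0214 + 0.0978 + 0.2150 + 0.3368 = 0.6728
G = 1 − 0.6728 = 0.3272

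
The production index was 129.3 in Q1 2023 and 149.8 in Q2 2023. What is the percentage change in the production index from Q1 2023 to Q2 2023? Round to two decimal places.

Change = (149.8 − 129.3) / 129.3 × 100
       = 20.5 / 129.3 × 100 = 15.8546%

15.85%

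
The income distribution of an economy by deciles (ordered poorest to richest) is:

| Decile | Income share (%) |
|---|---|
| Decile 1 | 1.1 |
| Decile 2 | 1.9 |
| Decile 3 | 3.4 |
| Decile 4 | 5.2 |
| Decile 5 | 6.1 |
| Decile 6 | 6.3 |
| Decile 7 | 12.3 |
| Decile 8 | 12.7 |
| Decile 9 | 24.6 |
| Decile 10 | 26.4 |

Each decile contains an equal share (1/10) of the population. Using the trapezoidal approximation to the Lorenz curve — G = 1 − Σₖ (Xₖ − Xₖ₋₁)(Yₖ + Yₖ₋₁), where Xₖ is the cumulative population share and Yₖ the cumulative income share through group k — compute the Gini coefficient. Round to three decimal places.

0.455

Cumulative income shares Yₖ: 0.0110, 0.0300, 0.0640, 0.1160, 0.1770, 0.2400, 0.3630, 0.4900, 0.7360, 1.0000
Σ (Xₖ−Xₖ₋₁)(Yₖ+Yₖ₋₁) = (1/10)(0.0110+0.0000) + (1/10)(0.0300+0.0110) + (1/10)(0.0640+0.0300) + (1/10)(0.1160+0.0640) + (1/10)(0.1770+0.1160) + (1/10)(0.2400+0.1770) + (1/10)(0.3630+0.2400) + (1/10)(0.4900+0.3630) + (1/10)(0.7360+0.4900) + (1/10)(1.0000+0.7360)
  = 0.0011 + 0.0041 + 0.0094 + 0.0180 + 0.0293 + 0.0417 + 0.0603 + 0.0853 + 0.1226 + 0.1736 = 0.5454
G = 1 − 0.5454 = 0.4546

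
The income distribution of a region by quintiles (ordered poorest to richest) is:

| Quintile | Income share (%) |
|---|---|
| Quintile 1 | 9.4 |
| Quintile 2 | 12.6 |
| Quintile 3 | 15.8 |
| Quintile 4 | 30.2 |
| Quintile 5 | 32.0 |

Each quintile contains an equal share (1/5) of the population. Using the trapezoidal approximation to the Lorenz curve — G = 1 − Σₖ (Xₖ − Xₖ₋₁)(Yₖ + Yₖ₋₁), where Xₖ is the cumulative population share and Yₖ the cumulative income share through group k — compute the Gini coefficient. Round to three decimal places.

0.251

Cumulative income shares Yₖ: 0.0940, 0.2200, 0.3780, 0.6800, 1.0000
Σ (Xₖ−Xₖ₋₁)(Yₖ+Yₖ₋₁) = (1/5)(0.0940+0.0000) + (1/5)(0.2200+0.0940) + (1/5)(0.3780+0.2200) + (1/5)(0.6800+0.3780) + (1/5)(1.0000+0.6800)
  = 0.0188 + 0.0628 + 0.1196 + 0.2116 + 0.3360 = 0.7488
G = 1 − 0.7488 = 0.2512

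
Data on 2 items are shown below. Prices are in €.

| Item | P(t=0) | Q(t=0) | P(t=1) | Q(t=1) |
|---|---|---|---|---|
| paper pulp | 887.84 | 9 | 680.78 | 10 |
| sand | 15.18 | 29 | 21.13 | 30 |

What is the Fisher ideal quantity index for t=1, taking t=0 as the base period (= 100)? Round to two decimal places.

Laspeyres component (base-period weights):
ΣP(t=0)Q(t=1) = 887.84×10 + 15.18×30 = 8878.4 + 455.4 = 9333.8
ΣP(t=0)Q(t=0) = 887.84×9 + 15.18×29 = 7990.56 + 440.22 = 8430.78
L = 9333.8 / 8430.78 × 100 = 110.7110
Paasche component (current-period weights):
ΣP(t=1)Q(t=1) = 680.78×10 + 21.13×30 = 6807.8 + 633.9 = 7441.7
ΣP(t=1)Q(t=0) = 680.78×9 + 21.13×29 = 6127.02 + 612.77 = 6739.79
P = 7441.7 / 6739.79 × 100 = 110.4144
Fisher = √(L × P) = √(110.7110 × 110.4144) = 110.5626

110.56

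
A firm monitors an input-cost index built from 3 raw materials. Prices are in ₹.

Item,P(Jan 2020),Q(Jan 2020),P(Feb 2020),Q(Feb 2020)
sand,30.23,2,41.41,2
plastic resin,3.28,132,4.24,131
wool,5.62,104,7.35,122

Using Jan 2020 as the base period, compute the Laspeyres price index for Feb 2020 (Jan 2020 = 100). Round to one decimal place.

130.5

Laspeyres price index uses base-period quantities as weights.
ΣP(Feb 2020)·Q(Jan 2020) = 41.41×2 + 4.24×132 + 7.35×104 = 82.82 + 559.68 + 764.4 = 1406.9
ΣP(Jan 2020)·Q(Jan 2020) = 30.23×2 + 3.28×132 + 5.62×104 = 60.46 + 432.96 + 584.48 = 1077.9
Index = 1406.9 / 1077.9 × 100 = 130.5223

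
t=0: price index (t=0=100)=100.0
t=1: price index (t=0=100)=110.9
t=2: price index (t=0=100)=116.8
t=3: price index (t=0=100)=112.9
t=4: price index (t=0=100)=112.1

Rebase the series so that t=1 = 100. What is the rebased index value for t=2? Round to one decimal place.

Rebased(t=2) = 116.8 / 110.9 × 100 = 105.3201

105.3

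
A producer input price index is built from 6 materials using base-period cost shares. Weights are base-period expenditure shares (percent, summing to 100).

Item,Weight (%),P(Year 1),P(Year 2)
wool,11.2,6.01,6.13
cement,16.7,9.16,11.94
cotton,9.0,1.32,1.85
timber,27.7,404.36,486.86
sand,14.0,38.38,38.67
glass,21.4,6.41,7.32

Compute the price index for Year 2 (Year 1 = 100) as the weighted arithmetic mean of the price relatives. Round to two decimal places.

117.70

wool: 11.2 × (6.13/6.01) = 11.2 × 1.019967 = 11.4236
cement: 16.7 × (11.94/9.16) = 16.7 × 1.303493 = 21.7683
cotton: 9.0 × (1.85/1.32) = 9.0 × 1.401515 = 12.6136
timber: 27.7 × (486.86/404.36) = 27.7 × 1.204026 = 33.3515
sand: 14.0 × (38.67/38.38) = 14.0 × 1.007556 = 14.1058
glass: 21.4 × (7.32/6.41) = 21.4 × 1.141966 = 24.4381
Index = Σ wᵢ·(p₁ᵢ/p₀ᵢ) = 11.4236 + 21.7683 + 12.6136 + 33.3515 + 14.1058 + 24.4381 = 117.7010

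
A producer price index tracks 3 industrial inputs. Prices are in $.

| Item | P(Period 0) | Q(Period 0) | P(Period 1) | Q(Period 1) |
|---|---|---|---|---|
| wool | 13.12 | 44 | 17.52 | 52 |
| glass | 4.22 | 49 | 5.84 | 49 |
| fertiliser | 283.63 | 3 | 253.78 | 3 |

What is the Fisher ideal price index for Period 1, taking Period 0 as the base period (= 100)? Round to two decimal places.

111.89

Laspeyres component (base-period weights):
ΣP(Period 1)Q(Period 0) = 17.52×44 + 5.84×49 + 253.78×3 = 770.88 + 286.16 + 761.34 = 1818.38
ΣP(Period 0)Q(Period 0) = 13.12×44 + 4.22×49 + 283.63×3 = 577.28 + 206.78 + 850.89 = 1634.95
L = 1818.38 / 1634.95 × 100 = 111.2193
Paasche component (current-period weights):
ΣP(Period 1)Q(Period 1) = 17.52×52 + 5.84×49 + 253.78×3 = 911.04 + 286.16 + 761.34 = 1958.54
ΣP(Period 0)Q(Period 1) = 13.12×52 + 4.22×49 + 283.63×3 = 682.24 + 206.78 + 850.89 = 1739.91
P = 1958.54 / 1739.91 × 100 = 112.5656
Fisher = √(L × P) = √(111.2193 × 112.5656) = 111.8904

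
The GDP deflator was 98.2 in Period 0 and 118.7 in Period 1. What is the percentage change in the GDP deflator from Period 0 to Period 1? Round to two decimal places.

20.88%

Change = (118.7 − 98.2) / 98.2 × 100
       = 20.5 / 98.2 × 100 = 20.8758%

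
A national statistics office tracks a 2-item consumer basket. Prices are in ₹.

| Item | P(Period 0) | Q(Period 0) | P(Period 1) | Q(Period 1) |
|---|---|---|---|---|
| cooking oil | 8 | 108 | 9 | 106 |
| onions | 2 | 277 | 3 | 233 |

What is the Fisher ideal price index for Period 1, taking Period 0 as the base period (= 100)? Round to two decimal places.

126.47

Laspeyres component (base-period weights):
ΣP(Period 1)Q(Period 0) = 9×108 + 3×277 = 972 + 831 = 1803
ΣP(Period 0)Q(Period 0) = 8×108 + 2×277 = 864 + 554 = 1418
L = 1803 / 1418 × 100 = 127.1509
Paasche component (current-period weights):
ΣP(Period 1)Q(Period 1) = 9×106 + 3×233 = 954 + 699 = 1653
ΣP(Period 0)Q(Period 1) = 8×106 + 2×233 = 848 + 466 = 1314
P = 1653 / 1314 × 100 = 125.7991
Fisher = √(L × P) = √(127.1509 × 125.7991) = 126.4732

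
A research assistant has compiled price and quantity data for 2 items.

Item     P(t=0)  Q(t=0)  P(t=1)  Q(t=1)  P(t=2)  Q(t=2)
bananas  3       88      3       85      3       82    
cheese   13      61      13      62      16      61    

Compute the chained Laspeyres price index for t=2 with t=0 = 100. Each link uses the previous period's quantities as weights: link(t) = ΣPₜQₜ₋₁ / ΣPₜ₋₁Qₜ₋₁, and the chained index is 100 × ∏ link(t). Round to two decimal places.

Link t=0→t=1:
ΣP(t=1)Q(t=0) = 3×88 + 13×61 = 264 + 793 = 1057
ΣP(t=0)Q(t=0) = 3×88 + 13×61 = 264 + 793 = 1057
link = 1057/1057 = 1.000000
Link t=1→t=2:
ΣP(t=2)Q(t=1) = 3×85 + 16×62 = 255 + 992 = 1247
ΣP(t=1)Q(t=1) = 3×85 + 13×62 = 255 + 806 = 1061
link = 1247/1061 = 1.175306
Chained index = 100 × 1.000000 × 1.175306 = 117.5306

117.53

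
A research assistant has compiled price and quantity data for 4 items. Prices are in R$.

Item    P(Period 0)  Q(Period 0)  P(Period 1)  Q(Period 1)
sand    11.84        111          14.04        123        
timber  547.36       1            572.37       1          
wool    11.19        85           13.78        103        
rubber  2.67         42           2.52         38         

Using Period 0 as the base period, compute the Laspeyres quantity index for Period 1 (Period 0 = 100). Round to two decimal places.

Laspeyres quantity index uses base-period prices as weights.
ΣP(Period 0)·Q(Period 1) = 11.84×123 + 547.36×1 + 11.19×103 + 2.67×38 = 1456.32 + 547.36 + 1152.57 + 101.46 = 3257.71
ΣP(Period 0)·Q(Period 0) = 11.84×111 + 547.36×1 + 11.19×85 + 2.67×42 = 1314.24 + 547.36 + 951.15 + 112.14 = 2924.89
Index = 3257.71 / 2924.89 × 100 = 111.3789

111.38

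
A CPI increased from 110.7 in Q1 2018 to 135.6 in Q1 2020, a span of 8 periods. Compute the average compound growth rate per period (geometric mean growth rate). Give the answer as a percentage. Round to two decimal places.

2.57%

Growth factor = (135.6/110.7)^(1/8) = (1.224932)^(1/8) = 1.025685
Growth rate = 1.025685 − 1 = 0.025685 = 2.5685%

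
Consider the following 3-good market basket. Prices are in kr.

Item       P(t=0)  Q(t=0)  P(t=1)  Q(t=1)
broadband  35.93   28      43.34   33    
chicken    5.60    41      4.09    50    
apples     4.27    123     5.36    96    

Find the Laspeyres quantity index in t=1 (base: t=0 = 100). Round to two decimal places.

106.52

Laspeyres quantity index uses base-period prices as weights.
ΣP(t=0)·Q(t=1) = 35.93×33 + 5.60×50 + 4.27×96 = 1185.69 + 280 + 409.92 = 1875.61
ΣP(t=0)·Q(t=0) = 35.93×28 + 5.60×41 + 4.27×123 = 1006.04 + 229.6 + 525.21 = 1760.85
Index = 1875.61 / 1760.85 × 100 = 106.5173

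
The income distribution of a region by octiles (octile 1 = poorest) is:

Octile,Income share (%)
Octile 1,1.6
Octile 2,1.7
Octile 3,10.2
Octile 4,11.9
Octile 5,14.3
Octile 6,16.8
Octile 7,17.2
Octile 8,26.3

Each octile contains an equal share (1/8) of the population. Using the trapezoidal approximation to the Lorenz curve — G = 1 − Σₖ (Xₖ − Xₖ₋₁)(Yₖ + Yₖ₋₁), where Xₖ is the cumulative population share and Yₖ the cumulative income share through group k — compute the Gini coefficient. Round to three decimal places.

Cumulative income shares Yₖ: 0.0160, 0.0330, 0.1350, 0.2540, 0.3970, 0.5650, 0.7370, 1.0000
Σ (Xₖ−Xₖ₋₁)(Yₖ+Yₖ₋₁) = (1/8)(0.0160+0.0000) + (1/8)(0.0330+0.0160) + (1/8)(0.1350+0.0330) + (1/8)(0.2540+0.1350) + (1/8)(0.3970+0.2540) + (1/8)(0.5650+0.3970) + (1/8)(0.7370+0.5650) + (1/8)(1.0000+0.7370)
  = 0.0020 + 0.0061 + 0.0210 + 0.0486 + 0.0814 + 0.1203 + 0.1628 + 0.2171 = 0.6593
G = 1 − 0.6593 = 0.3407

0.341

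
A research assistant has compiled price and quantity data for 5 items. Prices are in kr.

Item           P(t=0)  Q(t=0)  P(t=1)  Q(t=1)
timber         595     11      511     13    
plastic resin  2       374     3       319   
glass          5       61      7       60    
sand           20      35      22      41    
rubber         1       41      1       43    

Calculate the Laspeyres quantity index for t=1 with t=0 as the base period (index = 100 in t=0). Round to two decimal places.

Laspeyres quantity index uses base-period prices as weights.
ΣP(t=0)·Q(t=1) = 595×13 + 2×319 + 5×60 + 20×41 + 1×43 = 7735 + 638 + 300 + 820 + 43 = 9536
ΣP(t=0)·Q(t=0) = 595×11 + 2×374 + 5×61 + 20×35 + 1×41 = 6545 + 748 + 305 + 700 + 41 = 8339
Index = 9536 / 8339 × 100 = 114.3542

114.35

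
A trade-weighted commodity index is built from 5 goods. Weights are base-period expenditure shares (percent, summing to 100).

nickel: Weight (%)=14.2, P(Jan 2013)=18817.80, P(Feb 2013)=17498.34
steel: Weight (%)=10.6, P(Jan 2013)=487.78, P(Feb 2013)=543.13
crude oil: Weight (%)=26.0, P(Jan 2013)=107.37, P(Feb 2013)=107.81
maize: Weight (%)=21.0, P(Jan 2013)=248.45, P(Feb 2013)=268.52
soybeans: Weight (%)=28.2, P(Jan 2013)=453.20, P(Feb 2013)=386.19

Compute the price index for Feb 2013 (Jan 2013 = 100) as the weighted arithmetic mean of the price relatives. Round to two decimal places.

97.84

nickel: 14.2 × (17498.34/18817.80) = 14.2 × 0.929882 = 13.2043
steel: 10.6 × (543.13/487.78) = 10.6 × 1.113473 = 11.8028
crude oil: 26.0 × (107.81/107.37) = 26.0 × 1.004098 = 26.1065
maize: 21.0 × (268.52/248.45) = 21.0 × 1.080781 = 22.6964
soybeans: 28.2 × (386.19/453.20) = 28.2 × 0.852140 = 24.0304
Index = Σ wᵢ·(p₁ᵢ/p₀ᵢ) = 13.2043 + 11.8028 + 26.1065 + 22.6964 + 24.0304 = 97.8404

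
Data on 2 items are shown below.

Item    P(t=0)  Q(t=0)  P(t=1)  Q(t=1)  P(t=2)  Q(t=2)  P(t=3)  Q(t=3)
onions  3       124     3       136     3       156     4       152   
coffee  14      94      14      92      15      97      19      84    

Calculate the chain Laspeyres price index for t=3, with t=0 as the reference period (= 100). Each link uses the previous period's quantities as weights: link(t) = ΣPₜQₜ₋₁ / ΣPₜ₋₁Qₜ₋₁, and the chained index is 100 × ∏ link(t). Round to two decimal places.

135.25

Link t=0→t=1:
ΣP(t=1)Q(t=0) = 3×124 + 14×94 = 372 + 1316 = 1688
ΣP(t=0)Q(t=0) = 3×124 + 14×94 = 372 + 1316 = 1688
link = 1688/1688 = 1.000000
Link t=1→t=2:
ΣP(t=2)Q(t=1) = 3×136 + 15×92 = 408 + 1380 = 1788
ΣP(t=1)Q(t=1) = 3×136 + 14×92 = 408 + 1288 = 1696
link = 1788/1696 = 1.054245
Link t=2→t=3:
ΣP(t=3)Q(t=2) = 4×156 + 19×97 = 624 + 1843 = 2467
ΣP(t=2)Q(t=2) = 3×156 + 15×97 = 468 + 1455 = 1923
link = 2467/1923 = 1.282891
Chained index = 100 × 1.000000 × 1.054245 × 1.282891 = 135.2482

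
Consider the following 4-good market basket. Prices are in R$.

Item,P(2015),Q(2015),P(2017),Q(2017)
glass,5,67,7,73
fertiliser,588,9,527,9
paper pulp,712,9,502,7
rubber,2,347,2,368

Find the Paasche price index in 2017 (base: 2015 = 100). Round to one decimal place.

Paasche price index uses current-period quantities as weights.
ΣP(2017)·Q(2017) = 7×73 + 527×9 + 502×7 + 2×368 = 511 + 4743 + 3514 + 736 = 9504
ΣP(2015)·Q(2017) = 5×73 + 588×9 + 712×7 + 2×368 = 365 + 5292 + 4984 + 736 = 11377
Index = 9504 / 11377 × 100 = 83.5370

83.5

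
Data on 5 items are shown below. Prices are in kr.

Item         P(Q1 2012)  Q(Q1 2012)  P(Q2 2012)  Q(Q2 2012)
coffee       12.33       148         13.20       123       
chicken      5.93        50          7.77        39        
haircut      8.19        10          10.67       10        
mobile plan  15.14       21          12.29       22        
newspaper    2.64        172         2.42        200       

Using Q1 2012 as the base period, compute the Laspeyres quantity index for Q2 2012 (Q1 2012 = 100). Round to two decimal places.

90.44

Laspeyres quantity index uses base-period prices as weights.
ΣP(Q1 2012)·Q(Q2 2012) = 12.33×123 + 5.93×39 + 8.19×10 + 15.14×22 + 2.64×200 = 1516.59 + 231.27 + 81.9 + 333.08 + 528 = 2690.84
ΣP(Q1 2012)·Q(Q1 2012) = 12.33×148 + 5.93×50 + 8.19×10 + 15.14×21 + 2.64×172 = 1824.84 + 296.5 + 81.9 + 317.94 + 454.08 = 2975.26
Index = 2690.84 / 2975.26 × 100 = 90.4405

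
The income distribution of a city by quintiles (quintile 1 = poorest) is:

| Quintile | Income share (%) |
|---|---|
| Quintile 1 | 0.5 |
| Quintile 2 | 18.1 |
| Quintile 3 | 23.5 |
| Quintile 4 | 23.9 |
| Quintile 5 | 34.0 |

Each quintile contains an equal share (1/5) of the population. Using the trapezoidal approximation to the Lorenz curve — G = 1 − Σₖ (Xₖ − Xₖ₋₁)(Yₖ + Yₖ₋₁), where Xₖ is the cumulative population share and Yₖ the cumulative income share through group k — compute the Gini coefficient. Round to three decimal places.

0.291

Cumulative income shares Yₖ: 0.0050, 0.1860, 0.4210, 0.6600, 1.0000
Σ (Xₖ−Xₖ₋₁)(Yₖ+Yₖ₋₁) = (1/5)(0.0050+0.0000) + (1/5)(0.1860+0.0050) + (1/5)(0.4210+0.1860) + (1/5)(0.6600+0.4210) + (1/5)(1.0000+0.6600)
  = 0.0010 + 0.0382 + 0.1214 + 0.2162 + 0.3320 = 0.7088
G = 1 − 0.7088 = 0.2912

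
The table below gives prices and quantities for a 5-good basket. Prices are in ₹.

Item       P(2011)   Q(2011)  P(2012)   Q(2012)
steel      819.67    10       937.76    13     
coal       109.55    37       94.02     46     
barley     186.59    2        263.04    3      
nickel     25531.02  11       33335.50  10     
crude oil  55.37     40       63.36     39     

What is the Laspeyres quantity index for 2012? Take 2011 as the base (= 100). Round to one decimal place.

Laspeyres quantity index uses base-period prices as weights.
ΣP(2011)·Q(2012) = 819.67×13 + 109.55×46 + 186.59×3 + 25531.02×10 + 55.37×39 = 10655.71 + 5039.3 + 559.77 + 255310.2 + 2159.43 = 273724.41
ΣP(2011)·Q(2011) = 819.67×10 + 109.55×37 + 186.59×2 + 25531.02×11 + 55.37×40 = 8196.7 + 4053.35 + 373.18 + 280841.22 + 2214.8 = 295679.25
Index = 273724.41 / 295679.25 × 100 = 92.5748

92.6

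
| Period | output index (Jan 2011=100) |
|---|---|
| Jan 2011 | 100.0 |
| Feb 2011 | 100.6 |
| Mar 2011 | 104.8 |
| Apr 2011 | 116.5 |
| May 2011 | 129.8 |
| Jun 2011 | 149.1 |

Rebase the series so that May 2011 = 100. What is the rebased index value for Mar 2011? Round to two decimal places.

Rebased(Mar 2011) = 104.8 / 129.8 × 100 = 80.7396

80.74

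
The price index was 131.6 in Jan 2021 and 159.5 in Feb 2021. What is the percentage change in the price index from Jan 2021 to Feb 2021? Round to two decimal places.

Change = (159.5 − 131.6) / 131.6 × 100
       = 27.9 / 131.6 × 100 = 21.2006%

21.20%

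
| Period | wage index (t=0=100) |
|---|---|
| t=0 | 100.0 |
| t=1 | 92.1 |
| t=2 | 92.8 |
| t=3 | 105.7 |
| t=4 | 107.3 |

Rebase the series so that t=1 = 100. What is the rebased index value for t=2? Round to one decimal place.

100.8

Rebased(t=2) = 92.8 / 92.1 × 100 = 100.7600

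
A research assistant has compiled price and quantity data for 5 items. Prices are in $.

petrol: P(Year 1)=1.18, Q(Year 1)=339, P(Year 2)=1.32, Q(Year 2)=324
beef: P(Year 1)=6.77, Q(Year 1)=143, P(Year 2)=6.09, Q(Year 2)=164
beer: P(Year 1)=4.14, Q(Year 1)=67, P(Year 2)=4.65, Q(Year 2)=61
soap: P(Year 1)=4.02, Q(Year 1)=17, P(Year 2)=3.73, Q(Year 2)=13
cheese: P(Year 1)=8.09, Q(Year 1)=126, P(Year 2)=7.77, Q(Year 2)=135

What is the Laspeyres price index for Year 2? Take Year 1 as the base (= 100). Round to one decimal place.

Laspeyres price index uses base-period quantities as weights.
ΣP(Year 2)·Q(Year 1) = 1.32×339 + 6.09×143 + 4.65×67 + 3.73×17 + 7.77×126 = 447.48 + 870.87 + 311.55 + 63.41 + 979.02 = 2672.33
ΣP(Year 1)·Q(Year 1) = 1.18×339 + 6.77×143 + 4.14×67 + 4.02×17 + 8.09×126 = 400.02 + 968.11 + 277.38 + 68.34 + 1019.34 = 2733.19
Index = 2672.33 / 2733.19 × 100 = 97.7733

97.8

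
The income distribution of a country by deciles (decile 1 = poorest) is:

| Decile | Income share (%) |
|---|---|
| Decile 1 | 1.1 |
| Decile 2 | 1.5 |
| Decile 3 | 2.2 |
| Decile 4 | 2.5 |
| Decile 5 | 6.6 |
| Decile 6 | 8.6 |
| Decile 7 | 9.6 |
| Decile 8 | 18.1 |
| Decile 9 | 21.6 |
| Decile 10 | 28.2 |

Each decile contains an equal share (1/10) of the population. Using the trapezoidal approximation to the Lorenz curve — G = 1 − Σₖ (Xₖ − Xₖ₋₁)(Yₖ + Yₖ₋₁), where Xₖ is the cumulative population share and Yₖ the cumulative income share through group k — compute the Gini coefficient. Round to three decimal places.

Cumulative income shares Yₖ: 0.0110, 0.0260, 0.0480, 0.0730, 0.1390, 0.2250, 0.3210, 0.5020, 0.7180, 1.0000
Σ (Xₖ−Xₖ₋₁)(Yₖ+Yₖ₋₁) = (1/10)(0.0110+0.0000) + (1/10)(0.0260+0.0110) + (1/10)(0.0480+0.0260) + (1/10)(0.0730+0.0480) + (1/10)(0.1390+0.0730) + (1/10)(0.2250+0.1390) + (1/10)(0.3210+0.2250) + (1/10)(0.5020+0.3210) + (1/10)(0.7180+0.5020) + (1/10)(1.0000+0.7180)
  = 0.0011 + 0.0037 + 0.0074 + 0.0121 + 0.0212 + 0.0364 + 0.0546 + 0.0823 + 0.1220 + 0.1718 = 0.5126
G = 1 − 0.5126 = 0.4874

0.487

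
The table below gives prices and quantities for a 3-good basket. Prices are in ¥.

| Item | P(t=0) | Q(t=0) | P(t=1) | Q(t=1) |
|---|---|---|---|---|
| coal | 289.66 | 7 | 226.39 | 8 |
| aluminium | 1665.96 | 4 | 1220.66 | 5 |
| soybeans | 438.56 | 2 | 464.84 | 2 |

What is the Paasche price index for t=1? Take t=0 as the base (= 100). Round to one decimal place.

Paasche price index uses current-period quantities as weights.
ΣP(t=1)·Q(t=1) = 226.39×8 + 1220.66×5 + 464.84×2 = 1811.12 + 6103.3 + 929.68 = 8844.1
ΣP(t=0)·Q(t=1) = 289.66×8 + 1665.96×5 + 438.56×2 = 2317.28 + 8329.8 + 877.12 = 11524.2
Index = 8844.1 / 11524.2 × 100 = 76.7437

76.7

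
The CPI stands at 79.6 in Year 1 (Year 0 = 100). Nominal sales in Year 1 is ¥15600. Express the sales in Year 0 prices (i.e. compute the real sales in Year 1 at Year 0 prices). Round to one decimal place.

19598.0

Real = Nominal ÷ (Index/100) = 15600 ÷ (79.6/100)
     = 15600 ÷ 0.796 = 19597.9899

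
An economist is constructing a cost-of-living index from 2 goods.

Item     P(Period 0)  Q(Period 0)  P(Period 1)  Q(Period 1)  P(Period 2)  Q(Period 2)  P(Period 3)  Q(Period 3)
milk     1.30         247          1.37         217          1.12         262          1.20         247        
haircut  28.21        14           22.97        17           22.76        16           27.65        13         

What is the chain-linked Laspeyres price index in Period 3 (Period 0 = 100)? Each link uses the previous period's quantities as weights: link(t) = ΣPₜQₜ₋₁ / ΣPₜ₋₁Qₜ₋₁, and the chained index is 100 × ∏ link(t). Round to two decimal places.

Link Period 0→Period 1:
ΣP(Period 1)Q(Period 0) = 1.37×247 + 22.97×14 = 338.39 + 321.58 = 659.97
ΣP(Period 0)Q(Period 0) = 1.30×247 + 28.21×14 = 321.1 + 394.94 = 716.04
link = 659.97/716.04 = 0.921694
Link Period 1→Period 2:
ΣP(Period 2)Q(Period 1) = 1.12×217 + 22.76×17 = 243.04 + 386.92 = 629.96
ΣP(Period 1)Q(Period 1) = 1.37×217 + 22.97×17 = 297.29 + 390.49 = 687.78
link = 629.96/687.78 = 0.915932
Link Period 2→Period 3:
ΣP(Period 3)Q(Period 2) = 1.20×262 + 27.65×16 = 314.4 + 442.4 = 756.8
ΣP(Period 2)Q(Period 2) = 1.12×262 + 22.76×16 = 293.44 + 364.16 = 657.6
link = 756.8/657.6 = 1.150852
Chained index = 100 × 0.921694 × 0.915932 × 1.150852 = 97.1560

97.16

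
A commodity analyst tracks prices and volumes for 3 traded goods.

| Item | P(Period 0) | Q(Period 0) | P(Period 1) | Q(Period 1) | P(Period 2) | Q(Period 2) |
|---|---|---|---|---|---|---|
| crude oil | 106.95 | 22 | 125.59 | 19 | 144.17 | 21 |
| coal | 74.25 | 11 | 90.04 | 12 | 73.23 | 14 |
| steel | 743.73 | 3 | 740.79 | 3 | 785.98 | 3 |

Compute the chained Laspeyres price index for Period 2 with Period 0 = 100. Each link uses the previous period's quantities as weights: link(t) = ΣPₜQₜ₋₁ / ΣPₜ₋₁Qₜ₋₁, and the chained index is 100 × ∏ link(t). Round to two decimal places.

116.22

Link Period 0→Period 1:
ΣP(Period 1)Q(Period 0) = 125.59×22 + 90.04×11 + 740.79×3 = 2762.98 + 990.44 + 2222.37 = 5975.79
ΣP(Period 0)Q(Period 0) = 106.95×22 + 74.25×11 + 743.73×3 = 2352.9 + 816.75 + 2231.19 = 5400.84
link = 5975.79/5400.84 = 1.106456
Link Period 1→Period 2:
ΣP(Period 2)Q(Period 1) = 144.17×19 + 73.23×12 + 785.98×3 = 2739.23 + 878.76 + 2357.94 = 5975.93
ΣP(Period 1)Q(Period 1) = 125.59×19 + 90.04×12 + 740.79×3 = 2386.21 + 1080.48 + 2222.37 = 5689.06
link = 5975.93/5689.06 = 1.050425
Chained index = 100 × 1.106456 × 1.050425 = 116.2249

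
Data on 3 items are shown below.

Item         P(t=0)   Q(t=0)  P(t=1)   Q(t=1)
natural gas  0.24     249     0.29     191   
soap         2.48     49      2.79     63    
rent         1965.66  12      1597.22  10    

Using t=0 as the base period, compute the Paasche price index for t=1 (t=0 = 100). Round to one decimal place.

81.6

Paasche price index uses current-period quantities as weights.
ΣP(t=1)·Q(t=1) = 0.29×191 + 2.79×63 + 1597.22×10 = 55.39 + 175.77 + 15972.2 = 16203.36
ΣP(t=0)·Q(t=1) = 0.24×191 + 2.48×63 + 1965.66×10 = 45.84 + 156.24 + 19656.6 = 19858.68
Index = 16203.36 / 19858.68 × 100 = 81.5933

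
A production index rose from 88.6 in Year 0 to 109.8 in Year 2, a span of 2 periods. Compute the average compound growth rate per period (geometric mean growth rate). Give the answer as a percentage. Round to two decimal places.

Growth factor = (109.8/88.6)^(1/2) = (1.239278)^(1/2) = 1.113228
Growth rate = 1.113228 − 1 = 0.113228 = 11.3228%

11.32%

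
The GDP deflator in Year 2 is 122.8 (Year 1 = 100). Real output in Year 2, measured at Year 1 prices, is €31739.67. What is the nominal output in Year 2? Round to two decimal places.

38976.31

Nominal = Real × (Index/100) = 31739.67 × (122.8/100)
        = 31739.67 × 1.228 = 38976.3148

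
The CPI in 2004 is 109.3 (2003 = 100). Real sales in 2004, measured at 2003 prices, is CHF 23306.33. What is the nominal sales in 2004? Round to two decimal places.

Nominal = Real × (Index/100) = 23306.33 × (109.3/100)
        = 23306.33 × 1.093 = 25473.8187

25473.82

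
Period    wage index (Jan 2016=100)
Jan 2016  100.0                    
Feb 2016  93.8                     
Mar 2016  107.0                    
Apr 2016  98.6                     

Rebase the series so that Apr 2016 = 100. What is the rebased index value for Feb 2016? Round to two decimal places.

Rebased(Feb 2016) = 93.8 / 98.6 × 100 = 95.1318

95.13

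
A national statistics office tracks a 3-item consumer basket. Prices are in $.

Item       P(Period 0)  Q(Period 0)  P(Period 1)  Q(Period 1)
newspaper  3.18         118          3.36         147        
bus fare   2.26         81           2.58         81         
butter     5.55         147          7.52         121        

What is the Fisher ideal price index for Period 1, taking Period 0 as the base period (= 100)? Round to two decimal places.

123.24

Laspeyres component (base-period weights):
ΣP(Period 1)Q(Period 0) = 3.36×118 + 2.58×81 + 7.52×147 = 396.48 + 208.98 + 1105.44 = 1710.9
ΣP(Period 0)Q(Period 0) = 3.18×118 + 2.26×81 + 5.55×147 = 375.24 + 183.06 + 815.85 = 1374.15
L = 1710.9 / 1374.15 × 100 = 124.5061
Paasche component (current-period weights):
ΣP(Period 1)Q(Period 1) = 3.36×147 + 2.58×81 + 7.52×121 = 493.92 + 208.98 + 909.92 = 1612.82
ΣP(Period 0)Q(Period 1) = 3.18×147 + 2.26×81 + 5.55×121 = 467.46 + 183.06 + 671.55 = 1322.07
P = 1612.82 / 1322.07 × 100 = 121.9920
Fisher = √(L × P) = √(124.5061 × 121.9920) = 123.2426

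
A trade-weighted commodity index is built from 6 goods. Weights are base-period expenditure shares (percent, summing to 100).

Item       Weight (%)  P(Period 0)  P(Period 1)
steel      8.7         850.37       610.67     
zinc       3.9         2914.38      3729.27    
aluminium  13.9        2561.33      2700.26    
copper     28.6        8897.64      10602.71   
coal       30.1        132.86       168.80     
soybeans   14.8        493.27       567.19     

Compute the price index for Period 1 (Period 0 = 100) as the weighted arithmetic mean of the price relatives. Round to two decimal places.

115.23

steel: 8.7 × (610.67/850.37) = 8.7 × 0.718123 = 6.2477
zinc: 3.9 × (3729.27/2914.38) = 3.9 × 1.279610 = 4.9905
aluminium: 13.9 × (2700.26/2561.33) = 13.9 × 1.054241 = 14.6540
copper: 28.6 × (10602.71/8897.64) = 28.6 × 1.191632 = 34.0807
coal: 30.1 × (168.80/132.86) = 30.1 × 1.270510 = 38.2424
soybeans: 14.8 × (567.19/493.27) = 14.8 × 1.149857 = 17.0179
Index = Σ wᵢ·(p₁ᵢ/p₀ᵢ) = 6.2477 + 4.9905 + 14.6540 + 34.0807 + 38.2424 + 17.0179 = 115.2330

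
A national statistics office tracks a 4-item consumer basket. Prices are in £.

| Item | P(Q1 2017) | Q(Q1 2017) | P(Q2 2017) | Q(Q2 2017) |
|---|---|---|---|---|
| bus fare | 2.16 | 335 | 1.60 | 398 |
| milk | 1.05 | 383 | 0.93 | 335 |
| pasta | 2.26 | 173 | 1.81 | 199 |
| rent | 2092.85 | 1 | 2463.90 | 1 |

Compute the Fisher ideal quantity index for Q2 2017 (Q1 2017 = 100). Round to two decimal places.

103.41

Laspeyres component (base-period weights):
ΣP(Q1 2017)Q(Q2 2017) = 2.16×398 + 1.05×335 + 2.26×199 + 2092.85×1 = 859.68 + 351.75 + 449.74 + 2092.85 = 3754.02
ΣP(Q1 2017)Q(Q1 2017) = 2.16×335 + 1.05×383 + 2.26×173 + 2092.85×1 = 723.6 + 402.15 + 390.98 + 2092.85 = 3609.58
L = 3754.02 / 3609.58 × 100 = 104.0016
Paasche component (current-period weights):
ΣP(Q2 2017)Q(Q2 2017) = 1.60×398 + 0.93×335 + 1.81×199 + 2463.90×1 = 636.8 + 311.55 + 360.19 + 2463.9 = 3772.44
ΣP(Q2 2017)Q(Q1 2017) = 1.60×335 + 0.93×383 + 1.81×173 + 2463.90×1 = 536 + 356.19 + 313.13 + 2463.9 = 3669.22
P = 3772.44 / 3669.22 × 100 = 102.8131
Fisher = √(L × P) = √(104.0016 × 102.8131) = 103.4056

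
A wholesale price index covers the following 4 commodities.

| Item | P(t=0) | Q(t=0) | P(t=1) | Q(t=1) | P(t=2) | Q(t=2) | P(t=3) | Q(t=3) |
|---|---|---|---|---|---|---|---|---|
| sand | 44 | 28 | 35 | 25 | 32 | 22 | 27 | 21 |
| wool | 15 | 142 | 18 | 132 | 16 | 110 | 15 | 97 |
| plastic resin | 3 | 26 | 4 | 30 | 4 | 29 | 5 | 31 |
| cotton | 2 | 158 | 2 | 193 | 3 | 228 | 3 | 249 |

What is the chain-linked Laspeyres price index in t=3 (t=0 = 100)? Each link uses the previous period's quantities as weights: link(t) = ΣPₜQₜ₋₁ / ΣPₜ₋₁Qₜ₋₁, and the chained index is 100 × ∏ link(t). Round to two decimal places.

Link t=0→t=1:
ΣP(t=1)Q(t=0) = 35×28 + 18×142 + 4×26 + 2×158 = 980 + 2556 + 104 + 316 = 3956
ΣP(t=0)Q(t=0) = 44×28 + 15×142 + 3×26 + 2×158 = 1232 + 2130 + 78 + 316 = 3756
link = 3956/3756 = 1.053248
Link t=1→t=2:
ΣP(t=2)Q(t=1) = 32×25 + 16×132 + 4×30 + 3×193 = 800 + 2112 + 120 + 579 = 3611
ΣP(t=1)Q(t=1) = 35×25 + 18×132 + 4×30 + 2×193 = 875 + 2376 + 120 + 386 = 3757
link = 3611/3757 = 0.961139
Link t=2→t=3:
ΣP(t=3)Q(t=2) = 27×22 + 15×110 + 5×29 + 3×228 = 594 + 1650 + 145 + 684 = 3073
ΣP(t=2)Q(t=2) = 32×22 + 16×110 + 4×29 + 3×228 = 704 + 1760 + 116 + 684 = 3264
link = 3073/3264 = 0.941483
Chained index = 100 × 1.053248 × 0.961139 × 0.941483 = 95.3080

95.31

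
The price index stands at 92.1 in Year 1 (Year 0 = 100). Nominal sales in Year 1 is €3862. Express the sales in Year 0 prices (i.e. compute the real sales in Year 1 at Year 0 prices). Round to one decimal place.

4193.3

Real = Nominal ÷ (Index/100) = 3862 ÷ (92.1/100)
     = 3862 ÷ 0.921 = 4193.2682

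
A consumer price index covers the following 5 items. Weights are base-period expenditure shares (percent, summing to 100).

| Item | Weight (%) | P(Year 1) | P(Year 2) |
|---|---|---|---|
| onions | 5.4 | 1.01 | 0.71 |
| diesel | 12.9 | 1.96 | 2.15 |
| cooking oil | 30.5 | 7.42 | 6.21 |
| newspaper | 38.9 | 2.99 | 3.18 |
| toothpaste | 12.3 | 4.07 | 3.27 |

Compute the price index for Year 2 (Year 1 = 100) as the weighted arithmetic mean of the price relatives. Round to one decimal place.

94.7

onions: 5.4 × (0.71/1.01) = 5.4 × 0.702970 = 3.7960
diesel: 12.9 × (2.15/1.96) = 12.9 × 1.096939 = 14.1505
cooking oil: 30.5 × (6.21/7.42) = 30.5 × 0.836927 = 25.5263
newspaper: 38.9 × (3.18/2.99) = 38.9 × 1.063545 = 41.3719
toothpaste: 12.3 × (3.27/4.07) = 12.3 × 0.803440 = 9.8823
Index = Σ wᵢ·(p₁ᵢ/p₀ᵢ) = 3.7960 + 14.1505 + 25.5263 + 41.3719 + 9.8823 = 94.7270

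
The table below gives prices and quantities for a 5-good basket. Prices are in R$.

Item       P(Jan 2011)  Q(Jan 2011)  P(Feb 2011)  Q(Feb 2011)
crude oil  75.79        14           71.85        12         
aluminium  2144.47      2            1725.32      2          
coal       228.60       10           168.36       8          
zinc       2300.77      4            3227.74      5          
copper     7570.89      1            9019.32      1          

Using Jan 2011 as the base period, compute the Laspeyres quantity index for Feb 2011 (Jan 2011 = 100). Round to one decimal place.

Laspeyres quantity index uses base-period prices as weights.
ΣP(Jan 2011)·Q(Feb 2011) = 75.79×12 + 2144.47×2 + 228.60×8 + 2300.77×5 + 7570.89×1 = 909.48 + 4288.94 + 1828.8 + 11503.85 + 7570.89 = 26101.96
ΣP(Jan 2011)·Q(Jan 2011) = 75.79×14 + 2144.47×2 + 228.60×10 + 2300.77×4 + 7570.89×1 = 1061.06 + 4288.94 + 2286 + 9203.08 + 7570.89 = 24409.97
Index = 26101.96 / 24409.97 × 100 = 106.9316

106.9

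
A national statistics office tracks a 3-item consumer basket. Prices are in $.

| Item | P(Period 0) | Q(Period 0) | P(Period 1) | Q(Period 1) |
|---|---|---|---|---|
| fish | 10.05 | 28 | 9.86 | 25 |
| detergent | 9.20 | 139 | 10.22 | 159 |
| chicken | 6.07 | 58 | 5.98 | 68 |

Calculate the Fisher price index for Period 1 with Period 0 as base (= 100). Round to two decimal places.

106.99

Laspeyres component (base-period weights):
ΣP(Period 1)Q(Period 0) = 9.86×28 + 10.22×139 + 5.98×58 = 276.08 + 1420.58 + 346.84 = 2043.5
ΣP(Period 0)Q(Period 0) = 10.05×28 + 9.20×139 + 6.07×58 = 281.4 + 1278.8 + 352.06 = 1912.26
L = 2043.5 / 1912.26 × 100 = 106.8631
Paasche component (current-period weights):
ΣP(Period 1)Q(Period 1) = 9.86×25 + 10.22×159 + 5.98×68 = 246.5 + 1624.98 + 406.64 = 2278.12
ΣP(Period 0)Q(Period 1) = 10.05×25 + 9.20×159 + 6.07×68 = 251.25 + 1462.8 + 412.76 = 2126.81
P = 2278.12 / 2126.81 × 100 = 107.1144
Fisher = √(L × P) = √(106.8631 × 107.1144) = 106.9887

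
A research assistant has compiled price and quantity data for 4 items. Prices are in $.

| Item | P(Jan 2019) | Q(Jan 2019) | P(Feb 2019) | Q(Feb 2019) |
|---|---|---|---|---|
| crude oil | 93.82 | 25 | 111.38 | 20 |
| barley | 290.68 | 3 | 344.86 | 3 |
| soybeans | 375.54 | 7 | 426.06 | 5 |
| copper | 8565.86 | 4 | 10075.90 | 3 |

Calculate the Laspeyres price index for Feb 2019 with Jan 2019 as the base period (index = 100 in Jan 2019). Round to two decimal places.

Laspeyres price index uses base-period quantities as weights.
ΣP(Feb 2019)·Q(Jan 2019) = 111.38×25 + 344.86×3 + 426.06×7 + 10075.90×4 = 2784.5 + 1034.58 + 2982.42 + 40303.6 = 47105.1
ΣP(Jan 2019)·Q(Jan 2019) = 93.82×25 + 290.68×3 + 375.54×7 + 8565.86×4 = 2345.5 + 872.04 + 2628.78 + 34263.44 = 40109.76
Index = 47105.1 / 40109.76 × 100 = 117.4405

117.44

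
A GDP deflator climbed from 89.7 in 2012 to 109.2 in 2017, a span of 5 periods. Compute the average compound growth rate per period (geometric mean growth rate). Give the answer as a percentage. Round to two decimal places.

4.01%

Growth factor = (109.2/89.7)^(1/5) = (1.217391)^(1/5) = 1.040126
Growth rate = 1.040126 − 1 = 0.040126 = 4.0126%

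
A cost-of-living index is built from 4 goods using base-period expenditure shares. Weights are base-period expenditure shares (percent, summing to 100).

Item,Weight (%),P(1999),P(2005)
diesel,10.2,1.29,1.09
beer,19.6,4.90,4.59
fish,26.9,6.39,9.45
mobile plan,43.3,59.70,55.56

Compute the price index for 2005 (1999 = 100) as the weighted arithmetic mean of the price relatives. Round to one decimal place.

107.1

diesel: 10.2 × (1.09/1.29) = 10.2 × 0.844961 = 8.6186
beer: 19.6 × (4.59/4.90) = 19.6 × 0.936735 = 18.3600
fish: 26.9 × (9.45/6.39) = 26.9 × 1.478873 = 39.7817
mobile plan: 43.3 × (55.56/59.70) = 43.3 × 0.930653 = 40.2973
Index = Σ wᵢ·(p₁ᵢ/p₀ᵢ) = 8.6186 + 18.3600 + 39.7817 + 40.2973 = 107.0576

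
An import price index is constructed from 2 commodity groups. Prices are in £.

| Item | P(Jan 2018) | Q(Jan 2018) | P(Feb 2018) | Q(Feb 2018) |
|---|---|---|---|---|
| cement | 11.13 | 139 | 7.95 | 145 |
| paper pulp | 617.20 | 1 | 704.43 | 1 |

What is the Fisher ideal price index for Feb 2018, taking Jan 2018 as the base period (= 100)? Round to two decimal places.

83.42

Laspeyres component (base-period weights):
ΣP(Feb 2018)Q(Jan 2018) = 7.95×139 + 704.43×1 = 1105.05 + 704.43 = 1809.48
ΣP(Jan 2018)Q(Jan 2018) = 11.13×139 + 617.20×1 = 1547.07 + 617.2 = 2164.27
L = 1809.48 / 2164.27 × 100 = 83.6069
Paasche component (current-period weights):
ΣP(Feb 2018)Q(Feb 2018) = 7.95×145 + 704.43×1 = 1152.75 + 704.43 = 1857.18
ΣP(Jan 2018)Q(Feb 2018) = 11.13×145 + 617.20×1 = 1613.85 + 617.2 = 2231.05
P = 1857.18 / 2231.05 × 100 = 83.2424
Fisher = √(L × P) = √(83.6069 × 83.2424) = 83.4245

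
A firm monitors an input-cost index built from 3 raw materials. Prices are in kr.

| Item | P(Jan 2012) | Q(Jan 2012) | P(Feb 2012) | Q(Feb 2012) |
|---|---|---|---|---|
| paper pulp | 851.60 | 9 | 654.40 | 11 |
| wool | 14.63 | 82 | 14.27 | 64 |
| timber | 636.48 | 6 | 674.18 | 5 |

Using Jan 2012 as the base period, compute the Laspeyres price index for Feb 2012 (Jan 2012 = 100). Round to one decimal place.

Laspeyres price index uses base-period quantities as weights.
ΣP(Feb 2012)·Q(Jan 2012) = 654.40×9 + 14.27×82 + 674.18×6 = 5889.6 + 1170.14 + 4045.08 = 11104.82
ΣP(Jan 2012)·Q(Jan 2012) = 851.60×9 + 14.63×82 + 636.48×6 = 7664.4 + 1199.66 + 3818.88 = 12682.94
Index = 11104.82 / 12682.94 × 100 = 87.5571

87.6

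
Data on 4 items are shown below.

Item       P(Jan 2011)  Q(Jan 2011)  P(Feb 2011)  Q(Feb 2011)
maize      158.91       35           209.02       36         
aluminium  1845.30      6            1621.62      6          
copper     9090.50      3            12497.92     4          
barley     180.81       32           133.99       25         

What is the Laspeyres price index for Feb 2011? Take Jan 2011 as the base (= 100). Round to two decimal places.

Laspeyres price index uses base-period quantities as weights.
ΣP(Feb 2011)·Q(Jan 2011) = 209.02×35 + 1621.62×6 + 12497.92×3 + 133.99×32 = 7315.7 + 9729.72 + 37493.76 + 4287.68 = 58826.86
ΣP(Jan 2011)·Q(Jan 2011) = 158.91×35 + 1845.30×6 + 9090.50×3 + 180.81×32 = 5561.85 + 11071.8 + 27271.5 + 5785.92 = 49691.07
Index = 58826.86 / 49691.07 × 100 = 118.3852

118.39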